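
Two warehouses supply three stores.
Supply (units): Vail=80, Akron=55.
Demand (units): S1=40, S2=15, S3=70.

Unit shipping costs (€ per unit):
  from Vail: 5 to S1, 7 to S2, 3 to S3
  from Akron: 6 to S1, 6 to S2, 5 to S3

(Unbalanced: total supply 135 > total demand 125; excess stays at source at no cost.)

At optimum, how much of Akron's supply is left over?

An optimal plan:
  Vail->S1: 10 units
  Vail->S3: 70 units
  Akron->S1: 30 units
  Akron->S2: 15 units
Total cost = €530.
Akron ships 45 of its 55, leaving 10.

10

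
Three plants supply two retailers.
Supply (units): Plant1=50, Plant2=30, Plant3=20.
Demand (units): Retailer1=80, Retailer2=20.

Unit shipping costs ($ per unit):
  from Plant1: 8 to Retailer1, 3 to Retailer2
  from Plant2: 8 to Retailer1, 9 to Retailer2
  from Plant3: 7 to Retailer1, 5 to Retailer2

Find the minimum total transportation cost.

680

An optimal shipping plan:
  Plant1→Retailer1: 30 × $8 = $240
  Plant1→Retailer2: 20 × $3 = $60
  Plant2→Retailer1: 30 × $8 = $240
  Plant3→Retailer1: 20 × $7 = $140
Total = 240 + 60 + 240 + 140 = $680.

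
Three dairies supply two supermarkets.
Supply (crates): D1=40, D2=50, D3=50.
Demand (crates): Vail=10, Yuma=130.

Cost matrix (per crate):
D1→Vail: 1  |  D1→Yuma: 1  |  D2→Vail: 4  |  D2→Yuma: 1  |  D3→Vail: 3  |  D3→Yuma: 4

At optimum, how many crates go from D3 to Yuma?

Solving gives:
  D1–Yuma: 40 crates
  D2–Yuma: 50 crates
  D3–Vail: 10 crates
  D3–Yuma: 40 crates
Total cost = 280.
So D3→Yuma carries 40 crates.

40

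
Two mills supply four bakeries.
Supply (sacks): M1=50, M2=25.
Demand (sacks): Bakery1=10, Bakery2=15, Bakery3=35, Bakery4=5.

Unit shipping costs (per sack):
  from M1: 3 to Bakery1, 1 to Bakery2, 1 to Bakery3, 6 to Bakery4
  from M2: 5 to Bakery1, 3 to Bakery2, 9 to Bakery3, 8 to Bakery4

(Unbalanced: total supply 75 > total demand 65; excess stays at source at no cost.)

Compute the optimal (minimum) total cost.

An optimal shipping plan:
  M1->Bakery1: 10 × 3 = 30
  M1->Bakery2: 5 × 1 = 5
  M1->Bakery3: 35 × 1 = 35
  M2->Bakery2: 10 × 3 = 30
  M2->Bakery4: 5 × 8 = 40
Total = 30 + 5 + 35 + 30 + 40 = 140.

140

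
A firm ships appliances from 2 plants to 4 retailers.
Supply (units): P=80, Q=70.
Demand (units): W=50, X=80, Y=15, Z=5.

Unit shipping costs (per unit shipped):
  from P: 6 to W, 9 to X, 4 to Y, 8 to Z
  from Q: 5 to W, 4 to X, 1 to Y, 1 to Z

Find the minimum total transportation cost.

760

An optimal shipping plan:
  P–W: 50 × 6 = 300
  P–X: 15 × 9 = 135
  P–Y: 15 × 4 = 60
  Q–X: 65 × 4 = 260
  Q–Z: 5 × 1 = 5
Total = 300 + 135 + 60 + 260 + 5 = 760.
(Supply check: P ships 80; Q ships 70.)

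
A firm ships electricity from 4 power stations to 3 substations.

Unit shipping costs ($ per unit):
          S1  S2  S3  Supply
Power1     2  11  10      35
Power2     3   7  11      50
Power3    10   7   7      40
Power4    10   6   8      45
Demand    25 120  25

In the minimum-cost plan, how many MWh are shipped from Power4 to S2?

45

Optimal shipments:
  Power1 to S1: 25 × $2 = $50
  Power1 to S3: 10 × $10 = $100
  Power2 to S2: 50 × $7 = $350
  Power3 to S2: 25 × $7 = $175
  Power3 to S3: 15 × $7 = $105
  Power4 to S2: 45 × $6 = $270
Total cost = $1050.
So Power4→S2 carries 45 MWh.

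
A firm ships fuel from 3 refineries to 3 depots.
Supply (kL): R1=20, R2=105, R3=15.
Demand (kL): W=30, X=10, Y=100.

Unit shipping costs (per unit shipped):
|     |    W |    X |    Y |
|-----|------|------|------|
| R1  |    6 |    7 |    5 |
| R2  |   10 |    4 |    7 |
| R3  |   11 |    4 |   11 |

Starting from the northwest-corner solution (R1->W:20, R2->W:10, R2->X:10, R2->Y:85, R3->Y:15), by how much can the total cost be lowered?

55

Current plan cost = 20·6 + 10·10 + 10·4 + 85·7 + 15·11 = 1020.
Optimal plan:
  R1 to W: 20 × 6 = 120
  R2 to W: 5 × 10 = 50
  R2 to Y: 100 × 7 = 700
  R3 to W: 5 × 11 = 55
  R3 to X: 10 × 4 = 40
Optimal cost = 965.
Saving = 1020 − 965 = 55.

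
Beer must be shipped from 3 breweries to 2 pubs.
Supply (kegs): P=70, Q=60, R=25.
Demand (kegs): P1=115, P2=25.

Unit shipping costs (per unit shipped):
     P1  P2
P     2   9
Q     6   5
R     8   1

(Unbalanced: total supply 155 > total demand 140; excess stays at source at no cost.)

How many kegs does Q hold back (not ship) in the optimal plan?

15

An optimal plan:
  P->P1: 70 × 2 = 140
  Q->P1: 45 × 6 = 270
  R->P2: 25 × 1 = 25
Total cost = 435.
Q ships 45 of its 60, leaving 15.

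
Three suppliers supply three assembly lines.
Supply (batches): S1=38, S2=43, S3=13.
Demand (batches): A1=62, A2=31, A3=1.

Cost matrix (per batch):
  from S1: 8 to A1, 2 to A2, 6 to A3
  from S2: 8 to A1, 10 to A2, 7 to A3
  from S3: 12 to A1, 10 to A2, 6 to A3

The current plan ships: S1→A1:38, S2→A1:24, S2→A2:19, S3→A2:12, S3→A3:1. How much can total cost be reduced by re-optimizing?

Current plan cost = 38·8 + 24·8 + 19·10 + 12·10 + 1·6 = 812.
Optimal plan:
  S1→A1: 7 × 8 = 56
  S1→A2: 31 × 2 = 62
  S2→A1: 43 × 8 = 344
  S3→A1: 12 × 12 = 144
  S3→A3: 1 × 6 = 6
Optimal cost = 612.
Saving = 812 − 612 = 200.

200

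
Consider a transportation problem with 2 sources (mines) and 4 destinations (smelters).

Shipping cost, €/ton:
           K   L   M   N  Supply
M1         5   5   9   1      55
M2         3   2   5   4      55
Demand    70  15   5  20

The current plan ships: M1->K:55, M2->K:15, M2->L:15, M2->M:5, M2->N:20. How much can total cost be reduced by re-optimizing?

100

Current plan cost = 55·5 + 15·3 + 15·2 + 5·5 + 20·4 = €455.
Optimal plan:
  M1->K: 35 × €5 = €175
  M1->N: 20 × €1 = €20
  M2->K: 35 × €3 = €105
  M2->L: 15 × €2 = €30
  M2->M: 5 × €5 = €25
Optimal cost = €355.
Saving = 455 − 355 = €100.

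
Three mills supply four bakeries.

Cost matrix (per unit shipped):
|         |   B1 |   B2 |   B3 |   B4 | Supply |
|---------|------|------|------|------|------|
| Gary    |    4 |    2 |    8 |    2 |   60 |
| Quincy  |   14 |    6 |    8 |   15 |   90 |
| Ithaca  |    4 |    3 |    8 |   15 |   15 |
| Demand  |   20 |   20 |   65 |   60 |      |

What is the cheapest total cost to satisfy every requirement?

890

One minimum-cost allocation:
  Gary–B4: 60 × 2 = 120
  Quincy–B1: 5 × 14 = 70
  Quincy–B2: 20 × 6 = 120
  Quincy–B3: 65 × 8 = 520
  Ithaca–B1: 15 × 4 = 60
Total = 120 + 70 + 120 + 520 + 60 = 890.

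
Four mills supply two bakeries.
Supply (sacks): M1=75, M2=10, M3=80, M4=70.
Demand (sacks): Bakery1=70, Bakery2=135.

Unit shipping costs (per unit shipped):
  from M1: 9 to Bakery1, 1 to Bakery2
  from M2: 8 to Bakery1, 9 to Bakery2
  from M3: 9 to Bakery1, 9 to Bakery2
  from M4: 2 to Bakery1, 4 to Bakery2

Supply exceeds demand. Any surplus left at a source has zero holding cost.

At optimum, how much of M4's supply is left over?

0

Minimum-cost shipments:
  M1–Bakery2: 75 sacks
  M2–Bakery2: 10 sacks
  M3–Bakery2: 50 sacks
  M4–Bakery1: 70 sacks
Total cost = 755.
M4 ships 70 of its 70, leaving 0.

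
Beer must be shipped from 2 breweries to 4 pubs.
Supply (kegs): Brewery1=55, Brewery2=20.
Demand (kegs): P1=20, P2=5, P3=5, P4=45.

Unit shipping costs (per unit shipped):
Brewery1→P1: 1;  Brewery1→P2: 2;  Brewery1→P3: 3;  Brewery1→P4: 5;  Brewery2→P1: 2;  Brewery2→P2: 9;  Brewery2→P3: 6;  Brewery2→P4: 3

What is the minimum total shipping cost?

230

Optimal allocation:
  Brewery1–P1: 20 kegs
  Brewery1–P2: 5 kegs
  Brewery1–P3: 5 kegs
  Brewery1–P4: 25 kegs
  Brewery2–P4: 20 kegs
Total cost = 230.
(Supply check: Brewery1 ships 55; Brewery2 ships 20.)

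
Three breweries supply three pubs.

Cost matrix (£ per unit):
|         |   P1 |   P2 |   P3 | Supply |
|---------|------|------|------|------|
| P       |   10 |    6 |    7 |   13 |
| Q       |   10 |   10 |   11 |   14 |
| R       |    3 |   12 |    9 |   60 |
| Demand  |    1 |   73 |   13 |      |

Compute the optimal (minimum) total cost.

An optimal shipping plan:
  P→P2: 13 kegs
  Q→P2: 14 kegs
  R→P1: 1 kegs
  R→P2: 46 kegs
  R→P3: 13 kegs
Total cost = £890.
(Supply check: P ships 13; Q ships 14; R ships 60.)

890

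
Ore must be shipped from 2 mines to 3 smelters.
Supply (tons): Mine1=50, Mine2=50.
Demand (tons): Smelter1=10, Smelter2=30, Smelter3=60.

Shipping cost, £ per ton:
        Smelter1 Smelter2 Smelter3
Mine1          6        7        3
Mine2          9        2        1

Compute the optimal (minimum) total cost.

A cheapest plan:
  Mine1 to Smelter1: 10 × £6 = £60
  Mine1 to Smelter3: 40 × £3 = £120
  Mine2 to Smelter2: 30 × £2 = £60
  Mine2 to Smelter3: 20 × £1 = £20
Total = 60 + 120 + 60 + 20 = £260.

260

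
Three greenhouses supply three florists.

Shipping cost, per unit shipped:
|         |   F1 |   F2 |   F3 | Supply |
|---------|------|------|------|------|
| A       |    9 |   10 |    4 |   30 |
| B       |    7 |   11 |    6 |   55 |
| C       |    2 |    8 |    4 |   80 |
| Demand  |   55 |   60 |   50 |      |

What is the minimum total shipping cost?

935

A cheapest plan:
  A–F3: 30 × 4 = 120
  B–F2: 35 × 11 = 385
  B–F3: 20 × 6 = 120
  C–F1: 55 × 2 = 110
  C–F2: 25 × 8 = 200
Total = 120 + 385 + 120 + 110 + 200 = 935.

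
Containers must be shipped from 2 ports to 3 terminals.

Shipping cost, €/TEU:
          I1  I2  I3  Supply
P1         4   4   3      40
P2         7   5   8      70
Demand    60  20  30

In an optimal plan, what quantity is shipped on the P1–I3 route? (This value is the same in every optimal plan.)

30

Optimal shipments:
  P1->I1: 10 × €4 = €40
  P1->I3: 30 × €3 = €90
  P2->I1: 50 × €7 = €350
  P2->I2: 20 × €5 = €100
Total cost = €580.
So P1→I3 carries 30 TEU.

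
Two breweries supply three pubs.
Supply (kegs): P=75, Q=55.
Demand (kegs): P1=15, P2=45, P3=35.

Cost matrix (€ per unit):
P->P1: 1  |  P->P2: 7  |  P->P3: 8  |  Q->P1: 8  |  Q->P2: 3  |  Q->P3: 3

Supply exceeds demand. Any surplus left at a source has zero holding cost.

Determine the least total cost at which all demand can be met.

A cheapest plan:
  P→P1: 15 × €1 = €15
  P→P2: 25 × €7 = €175
  Q→P2: 20 × €3 = €60
  Q→P3: 35 × €3 = €105
Total = 15 + 175 + 60 + 105 = €355.

355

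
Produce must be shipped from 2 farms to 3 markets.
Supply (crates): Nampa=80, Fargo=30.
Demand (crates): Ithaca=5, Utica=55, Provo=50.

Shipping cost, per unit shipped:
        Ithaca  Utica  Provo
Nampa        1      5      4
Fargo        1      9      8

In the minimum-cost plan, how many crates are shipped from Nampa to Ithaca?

0

Optimal shipments:
  Nampa→Utica: 30 × 5 = 150
  Nampa→Provo: 50 × 4 = 200
  Fargo→Ithaca: 5 × 1 = 5
  Fargo→Utica: 25 × 9 = 225
Total cost = 580.
The route Nampa→Ithaca is not used.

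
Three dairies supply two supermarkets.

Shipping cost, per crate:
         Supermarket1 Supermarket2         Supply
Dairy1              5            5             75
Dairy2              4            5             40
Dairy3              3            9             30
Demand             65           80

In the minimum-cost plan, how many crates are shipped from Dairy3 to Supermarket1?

Solving gives:
  Dairy1->Supermarket2: 75 crates
  Dairy2->Supermarket1: 35 crates
  Dairy2->Supermarket2: 5 crates
  Dairy3->Supermarket1: 30 crates
Total cost = 630.
So Dairy3→Supermarket1 carries 30 crates.

30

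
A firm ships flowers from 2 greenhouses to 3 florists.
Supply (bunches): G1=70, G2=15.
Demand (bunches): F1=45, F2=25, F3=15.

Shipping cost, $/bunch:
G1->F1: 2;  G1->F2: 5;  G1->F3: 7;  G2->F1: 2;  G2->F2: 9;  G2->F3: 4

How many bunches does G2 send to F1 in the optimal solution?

0

Optimal shipments:
  G1->F1: 45 × $2 = $90
  G1->F2: 25 × $5 = $125
  G2->F3: 15 × $4 = $60
Total cost = $275.
The route G2→F1 is not used.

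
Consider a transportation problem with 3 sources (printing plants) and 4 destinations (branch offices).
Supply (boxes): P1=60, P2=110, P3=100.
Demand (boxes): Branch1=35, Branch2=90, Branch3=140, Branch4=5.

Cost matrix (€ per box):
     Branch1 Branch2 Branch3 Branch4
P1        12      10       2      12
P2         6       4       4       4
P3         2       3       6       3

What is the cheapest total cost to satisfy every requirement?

825

Optimal allocation:
  P1→Branch3: 60 × €2 = €120
  P2→Branch2: 30 × €4 = €120
  P2→Branch3: 80 × €4 = €320
  P3→Branch1: 35 × €2 = €70
  P3→Branch2: 60 × €3 = €180
  P3→Branch4: 5 × €3 = €15
Total = 120 + 120 + 320 + 70 + 180 + 15 = €825.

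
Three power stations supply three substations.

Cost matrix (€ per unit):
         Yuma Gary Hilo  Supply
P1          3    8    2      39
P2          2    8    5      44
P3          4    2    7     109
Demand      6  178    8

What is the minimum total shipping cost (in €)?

798

A cheapest plan:
  P1 to Gary: 31 × €8 = €248
  P1 to Hilo: 8 × €2 = €16
  P2 to Yuma: 6 × €2 = €12
  P2 to Gary: 38 × €8 = €304
  P3 to Gary: 109 × €2 = €218
Total = 248 + 16 + 12 + 304 + 218 = €798.
(Supply check: P1 ships 39; P2 ships 44; P3 ships 109.)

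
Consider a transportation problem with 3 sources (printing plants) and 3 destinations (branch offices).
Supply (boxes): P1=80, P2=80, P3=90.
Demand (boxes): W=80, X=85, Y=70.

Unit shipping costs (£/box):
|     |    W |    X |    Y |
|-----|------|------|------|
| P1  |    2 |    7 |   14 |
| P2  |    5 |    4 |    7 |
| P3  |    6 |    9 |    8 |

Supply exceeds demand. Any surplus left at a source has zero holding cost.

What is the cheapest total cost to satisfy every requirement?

An optimal shipping plan:
  P1–W: 80 boxes
  P2–X: 80 boxes
  P3–X: 5 boxes
  P3–Y: 70 boxes
Total cost = £1085.
(Supply check: P1 ships 80; P2 ships 80; P3 ships 75.)

1085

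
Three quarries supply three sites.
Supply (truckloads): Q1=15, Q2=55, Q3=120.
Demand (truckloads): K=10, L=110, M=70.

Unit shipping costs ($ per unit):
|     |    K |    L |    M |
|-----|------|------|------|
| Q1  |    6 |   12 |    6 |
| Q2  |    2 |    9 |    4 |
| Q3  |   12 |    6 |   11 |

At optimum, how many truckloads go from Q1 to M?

Optimal shipments:
  Q1→M: 15 × $6 = $90
  Q2→K: 10 × $2 = $20
  Q2→M: 45 × $4 = $180
  Q3→L: 110 × $6 = $660
  Q3→M: 10 × $11 = $110
Total cost = $1060.
So Q1→M carries 15 truckloads.

15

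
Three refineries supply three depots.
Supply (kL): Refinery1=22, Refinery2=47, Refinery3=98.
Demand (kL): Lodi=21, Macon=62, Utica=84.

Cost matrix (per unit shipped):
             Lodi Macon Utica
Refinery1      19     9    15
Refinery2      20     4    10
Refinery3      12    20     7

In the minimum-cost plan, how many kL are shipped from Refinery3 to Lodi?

The minimum-cost plan:
  Refinery1→Lodi: 7 × 19 = 133
  Refinery1→Macon: 15 × 9 = 135
  Refinery2→Macon: 47 × 4 = 188
  Refinery3→Lodi: 14 × 12 = 168
  Refinery3→Utica: 84 × 7 = 588
Total cost = 1212.
So Refinery3→Lodi carries 14 kL.

14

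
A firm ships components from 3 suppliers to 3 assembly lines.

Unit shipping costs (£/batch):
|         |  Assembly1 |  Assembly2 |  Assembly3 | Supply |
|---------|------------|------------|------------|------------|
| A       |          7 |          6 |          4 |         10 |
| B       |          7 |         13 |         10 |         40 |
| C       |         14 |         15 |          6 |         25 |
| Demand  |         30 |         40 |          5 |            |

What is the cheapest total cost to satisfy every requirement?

An optimal shipping plan:
  A–Assembly2: 10 × £6 = £60
  B–Assembly1: 30 × £7 = £210
  B–Assembly2: 10 × £13 = £130
  C–Assembly2: 20 × £15 = £300
  C–Assembly3: 5 × £6 = £30
Total = 60 + 210 + 130 + 300 + 30 = £730.

730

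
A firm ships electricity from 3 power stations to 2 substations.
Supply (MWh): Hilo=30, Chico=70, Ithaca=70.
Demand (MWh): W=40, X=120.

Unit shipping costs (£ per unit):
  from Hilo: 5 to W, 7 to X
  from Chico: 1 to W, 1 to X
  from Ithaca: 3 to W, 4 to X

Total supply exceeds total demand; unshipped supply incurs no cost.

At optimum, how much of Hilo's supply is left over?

10

Minimum-cost shipments:
  Hilo–W: 20 × £5 = £100
  Chico–X: 70 × £1 = £70
  Ithaca–W: 20 × £3 = £60
  Ithaca–X: 50 × £4 = £200
Total cost = £430.
Hilo ships 20 of its 30, leaving 10.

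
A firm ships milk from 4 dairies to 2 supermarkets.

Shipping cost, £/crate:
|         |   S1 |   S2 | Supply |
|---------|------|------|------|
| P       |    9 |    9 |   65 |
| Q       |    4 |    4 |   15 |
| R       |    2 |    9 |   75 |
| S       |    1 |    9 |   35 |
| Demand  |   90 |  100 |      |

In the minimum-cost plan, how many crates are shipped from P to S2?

Solving gives:
  P→S2: 65 × £9 = £585
  Q→S2: 15 × £4 = £60
  R→S1: 55 × £2 = £110
  R→S2: 20 × £9 = £180
  S→S1: 35 × £1 = £35
Total cost = £970.
So P→S2 carries 65 crates.

65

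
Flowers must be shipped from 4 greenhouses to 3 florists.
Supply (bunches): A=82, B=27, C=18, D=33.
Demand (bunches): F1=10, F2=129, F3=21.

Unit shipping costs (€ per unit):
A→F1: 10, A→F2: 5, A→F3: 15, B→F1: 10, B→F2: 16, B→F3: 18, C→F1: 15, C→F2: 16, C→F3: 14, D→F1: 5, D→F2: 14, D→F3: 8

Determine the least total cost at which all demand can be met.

A cheapest plan:
  A→F2: 82 × €5 = €410
  B→F2: 27 × €16 = €432
  C→F2: 18 × €16 = €288
  D→F1: 10 × €5 = €50
  D→F2: 2 × €14 = €28
  D→F3: 21 × €8 = €168
Total = 410 + 432 + 288 + 50 + 28 + 168 = €1376.
(Supply check: A ships 82; B ships 27; C ships 18; D ships 33.)

1376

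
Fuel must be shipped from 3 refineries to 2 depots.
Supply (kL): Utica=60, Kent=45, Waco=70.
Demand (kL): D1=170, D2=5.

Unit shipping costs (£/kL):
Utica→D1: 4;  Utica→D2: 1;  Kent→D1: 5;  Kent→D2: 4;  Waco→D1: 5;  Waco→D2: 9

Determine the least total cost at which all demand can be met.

A cheapest plan:
  Utica–D1: 55 × £4 = £220
  Utica–D2: 5 × £1 = £5
  Kent–D1: 45 × £5 = £225
  Waco–D1: 70 × £5 = £350
Total = 220 + 5 + 225 + 350 = £800.
(Supply check: Utica ships 60; Kent ships 45; Waco ships 70.)

800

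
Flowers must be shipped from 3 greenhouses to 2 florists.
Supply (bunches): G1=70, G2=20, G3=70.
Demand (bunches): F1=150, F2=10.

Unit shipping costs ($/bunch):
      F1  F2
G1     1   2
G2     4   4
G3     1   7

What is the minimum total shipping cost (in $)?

220

A cheapest plan:
  G1 to F1: 70 × $1 = $70
  G2 to F1: 10 × $4 = $40
  G2 to F2: 10 × $4 = $40
  G3 to F1: 70 × $1 = $70
Total = 70 + 40 + 40 + 70 = $220.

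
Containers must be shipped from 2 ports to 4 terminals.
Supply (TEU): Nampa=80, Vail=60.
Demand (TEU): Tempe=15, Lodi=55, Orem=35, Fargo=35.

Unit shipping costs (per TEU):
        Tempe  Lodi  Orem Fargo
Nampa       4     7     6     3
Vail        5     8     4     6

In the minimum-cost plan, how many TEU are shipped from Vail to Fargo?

0

Solving gives:
  Nampa to Tempe: 15 × 4 = 60
  Nampa to Lodi: 30 × 7 = 210
  Nampa to Fargo: 35 × 3 = 105
  Vail to Lodi: 25 × 8 = 200
  Vail to Orem: 35 × 4 = 140
Total cost = 715.
The route Vail→Fargo is not used.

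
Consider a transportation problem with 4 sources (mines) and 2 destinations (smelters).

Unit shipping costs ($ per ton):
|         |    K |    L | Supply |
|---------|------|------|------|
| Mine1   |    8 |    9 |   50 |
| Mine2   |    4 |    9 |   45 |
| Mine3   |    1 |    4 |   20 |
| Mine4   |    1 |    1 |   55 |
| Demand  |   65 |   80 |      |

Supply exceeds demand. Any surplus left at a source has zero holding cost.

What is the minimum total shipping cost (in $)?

480

Optimal allocation:
  Mine1 to L: 25 × $9 = $225
  Mine2 to K: 45 × $4 = $180
  Mine3 to K: 20 × $1 = $20
  Mine4 to L: 55 × $1 = $55
Total = 225 + 180 + 20 + 55 = $480.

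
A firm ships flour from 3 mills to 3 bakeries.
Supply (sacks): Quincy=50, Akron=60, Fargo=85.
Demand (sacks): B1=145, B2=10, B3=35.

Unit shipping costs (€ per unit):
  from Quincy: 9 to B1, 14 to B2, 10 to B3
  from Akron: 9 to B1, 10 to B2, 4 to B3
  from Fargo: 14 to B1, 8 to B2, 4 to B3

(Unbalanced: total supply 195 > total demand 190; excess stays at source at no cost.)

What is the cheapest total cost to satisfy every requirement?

1700

Optimal allocation:
  Quincy to B1: 50 × €9 = €450
  Akron to B1: 60 × €9 = €540
  Fargo to B1: 35 × €14 = €490
  Fargo to B2: 10 × €8 = €80
  Fargo to B3: 35 × €4 = €140
Total = 450 + 540 + 490 + 80 + 140 = €1700.
(Supply check: Quincy ships 50; Akron ships 60; Fargo ships 80.)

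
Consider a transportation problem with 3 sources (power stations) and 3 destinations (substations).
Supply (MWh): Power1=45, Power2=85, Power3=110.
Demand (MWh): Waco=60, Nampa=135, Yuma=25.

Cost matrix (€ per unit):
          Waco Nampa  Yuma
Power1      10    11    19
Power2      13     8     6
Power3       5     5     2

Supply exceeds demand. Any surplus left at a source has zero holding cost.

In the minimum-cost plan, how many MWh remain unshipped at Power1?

20

Minimum-cost shipments:
  Power1->Waco: 25 × €10 = €250
  Power2->Nampa: 85 × €8 = €680
  Power3->Waco: 35 × €5 = €175
  Power3->Nampa: 50 × €5 = €250
  Power3->Yuma: 25 × €2 = €50
Total cost = €1405.
Power1 ships 25 of its 45, leaving 20.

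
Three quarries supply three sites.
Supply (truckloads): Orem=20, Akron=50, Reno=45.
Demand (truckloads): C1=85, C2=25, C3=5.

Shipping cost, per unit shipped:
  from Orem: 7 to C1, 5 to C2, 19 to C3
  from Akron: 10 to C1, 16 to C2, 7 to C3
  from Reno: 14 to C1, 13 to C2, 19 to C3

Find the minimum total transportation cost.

1210

An optimal shipping plan:
  Orem->C2: 20 truckloads
  Akron->C1: 45 truckloads
  Akron->C3: 5 truckloads
  Reno->C1: 40 truckloads
  Reno->C2: 5 truckloads
Total cost = 1210.
(Supply check: Orem ships 20; Akron ships 50; Reno ships 45.)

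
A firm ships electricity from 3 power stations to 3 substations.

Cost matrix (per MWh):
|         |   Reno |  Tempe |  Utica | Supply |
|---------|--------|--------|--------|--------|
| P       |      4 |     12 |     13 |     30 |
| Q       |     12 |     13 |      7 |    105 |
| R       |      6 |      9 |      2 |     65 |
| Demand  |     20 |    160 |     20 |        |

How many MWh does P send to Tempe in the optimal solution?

Optimal shipments:
  P→Reno: 20 MWh
  P→Tempe: 10 MWh
  Q→Tempe: 105 MWh
  R→Tempe: 45 MWh
  R→Utica: 20 MWh
Total cost = 2010.
So P→Tempe carries 10 MWh.

10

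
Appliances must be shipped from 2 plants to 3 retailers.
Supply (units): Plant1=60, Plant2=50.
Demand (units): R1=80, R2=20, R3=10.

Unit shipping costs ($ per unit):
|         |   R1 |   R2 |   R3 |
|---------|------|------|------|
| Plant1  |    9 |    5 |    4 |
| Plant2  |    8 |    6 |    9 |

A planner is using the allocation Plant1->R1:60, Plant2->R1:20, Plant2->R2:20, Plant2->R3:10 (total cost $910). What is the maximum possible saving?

Current plan cost = 60·9 + 20·8 + 20·6 + 10·9 = $910.
Optimal plan:
  Plant1->R1: 30 × $9 = $270
  Plant1->R2: 20 × $5 = $100
  Plant1->R3: 10 × $4 = $40
  Plant2->R1: 50 × $8 = $400
Optimal cost = $810.
Saving = 910 − 810 = $100.

100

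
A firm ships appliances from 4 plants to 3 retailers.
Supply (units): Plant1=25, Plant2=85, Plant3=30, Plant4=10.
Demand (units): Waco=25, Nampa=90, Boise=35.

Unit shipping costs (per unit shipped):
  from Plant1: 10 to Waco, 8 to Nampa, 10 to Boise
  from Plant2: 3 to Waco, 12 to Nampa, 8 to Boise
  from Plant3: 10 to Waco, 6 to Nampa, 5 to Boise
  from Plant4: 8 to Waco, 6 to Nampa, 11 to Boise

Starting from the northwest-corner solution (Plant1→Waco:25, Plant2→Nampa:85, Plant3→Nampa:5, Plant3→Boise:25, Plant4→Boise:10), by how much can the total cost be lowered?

440

Current plan cost = 25·10 + 85·12 + 5·6 + 25·5 + 10·11 = 1535.
Optimal plan:
  Plant1->Nampa: 25 × 8 = 200
  Plant2->Waco: 25 × 3 = 75
  Plant2->Nampa: 25 × 12 = 300
  Plant2->Boise: 35 × 8 = 280
  Plant3->Nampa: 30 × 6 = 180
  Plant4->Nampa: 10 × 6 = 60
Optimal cost = 1095.
Saving = 1535 − 1095 = 440.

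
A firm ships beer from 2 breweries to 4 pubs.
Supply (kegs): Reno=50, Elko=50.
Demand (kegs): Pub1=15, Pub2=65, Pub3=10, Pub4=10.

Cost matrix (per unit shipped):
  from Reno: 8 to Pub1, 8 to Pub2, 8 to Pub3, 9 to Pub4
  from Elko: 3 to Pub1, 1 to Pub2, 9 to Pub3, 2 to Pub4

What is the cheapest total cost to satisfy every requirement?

A cheapest plan:
  Reno->Pub1: 15 × 8 = 120
  Reno->Pub2: 15 × 8 = 120
  Reno->Pub3: 10 × 8 = 80
  Reno->Pub4: 10 × 9 = 90
  Elko->Pub2: 50 × 1 = 50
Total = 120 + 120 + 80 + 90 + 50 = 460.

460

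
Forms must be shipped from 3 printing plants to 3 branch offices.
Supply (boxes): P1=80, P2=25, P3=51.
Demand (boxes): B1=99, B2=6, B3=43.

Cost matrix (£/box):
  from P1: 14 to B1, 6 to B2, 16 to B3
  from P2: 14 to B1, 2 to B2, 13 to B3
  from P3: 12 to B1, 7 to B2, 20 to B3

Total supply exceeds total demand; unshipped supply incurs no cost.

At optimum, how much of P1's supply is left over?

8

Minimum-cost shipments:
  P1→B1: 48 × £14 = £672
  P1→B3: 24 × £16 = £384
  P2→B2: 6 × £2 = £12
  P2→B3: 19 × £13 = £247
  P3→B1: 51 × £12 = £612
Total cost = £1927.
P1 ships 72 of its 80, leaving 8.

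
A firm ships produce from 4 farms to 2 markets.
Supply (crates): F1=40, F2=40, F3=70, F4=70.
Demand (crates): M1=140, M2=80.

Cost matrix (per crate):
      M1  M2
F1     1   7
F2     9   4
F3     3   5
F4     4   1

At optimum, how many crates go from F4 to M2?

The minimum-cost plan:
  F1->M1: 40 × 1 = 40
  F2->M2: 40 × 4 = 160
  F3->M1: 70 × 3 = 210
  F4->M1: 30 × 4 = 120
  F4->M2: 40 × 1 = 40
Total cost = 570.
So F4→M2 carries 40 crates.

40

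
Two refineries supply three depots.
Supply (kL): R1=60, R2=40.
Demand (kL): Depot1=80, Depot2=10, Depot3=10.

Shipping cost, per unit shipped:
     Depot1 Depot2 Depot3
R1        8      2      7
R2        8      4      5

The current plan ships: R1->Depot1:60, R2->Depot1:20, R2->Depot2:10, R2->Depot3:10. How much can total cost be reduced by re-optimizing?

20

Current plan cost = 60·8 + 20·8 + 10·4 + 10·5 = 730.
Optimal plan:
  R1→Depot1: 50 × 8 = 400
  R1→Depot2: 10 × 2 = 20
  R2→Depot1: 30 × 8 = 240
  R2→Depot3: 10 × 5 = 50
Optimal cost = 710.
Saving = 730 − 710 = 20.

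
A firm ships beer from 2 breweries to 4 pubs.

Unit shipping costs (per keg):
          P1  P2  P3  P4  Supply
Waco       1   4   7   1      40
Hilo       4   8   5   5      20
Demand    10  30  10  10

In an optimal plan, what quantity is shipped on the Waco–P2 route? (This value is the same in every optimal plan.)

30

Solving gives:
  Waco→P2: 30 kegs
  Waco→P4: 10 kegs
  Hilo→P1: 10 kegs
  Hilo→P3: 10 kegs
Total cost = 220.
So Waco→P2 carries 30 kegs.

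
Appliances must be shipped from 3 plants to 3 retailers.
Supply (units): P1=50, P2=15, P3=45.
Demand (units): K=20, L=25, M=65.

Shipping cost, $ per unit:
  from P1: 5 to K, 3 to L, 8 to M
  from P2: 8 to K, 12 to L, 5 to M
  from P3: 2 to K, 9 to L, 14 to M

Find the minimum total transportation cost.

740

An optimal shipping plan:
  P1 to M: 50 × $8 = $400
  P2 to M: 15 × $5 = $75
  P3 to K: 20 × $2 = $40
  P3 to L: 25 × $9 = $225
Total = 400 + 75 + 40 + 225 = $740.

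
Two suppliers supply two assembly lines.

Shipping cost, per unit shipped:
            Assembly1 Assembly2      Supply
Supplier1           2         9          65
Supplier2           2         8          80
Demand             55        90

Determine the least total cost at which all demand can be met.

840

Optimal allocation:
  Supplier1→Assembly1: 55 batches
  Supplier1→Assembly2: 10 batches
  Supplier2→Assembly2: 80 batches
Total cost = 840.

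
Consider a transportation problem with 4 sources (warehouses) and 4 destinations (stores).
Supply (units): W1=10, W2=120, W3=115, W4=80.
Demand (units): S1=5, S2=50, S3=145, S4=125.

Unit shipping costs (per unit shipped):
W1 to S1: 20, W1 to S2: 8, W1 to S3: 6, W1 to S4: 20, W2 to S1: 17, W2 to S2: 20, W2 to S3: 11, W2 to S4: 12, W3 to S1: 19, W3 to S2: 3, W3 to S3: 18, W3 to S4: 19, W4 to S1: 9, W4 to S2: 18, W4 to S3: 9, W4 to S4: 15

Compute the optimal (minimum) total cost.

An optimal shipping plan:
  W1→S3: 10 × 6 = 60
  W2→S4: 120 × 12 = 1440
  W3→S2: 50 × 3 = 150
  W3→S3: 60 × 18 = 1080
  W3→S4: 5 × 19 = 95
  W4→S1: 5 × 9 = 45
  W4→S3: 75 × 9 = 675
Total = 60 + 1440 + 150 + 1080 + 95 + 45 + 675 = 3545.

3545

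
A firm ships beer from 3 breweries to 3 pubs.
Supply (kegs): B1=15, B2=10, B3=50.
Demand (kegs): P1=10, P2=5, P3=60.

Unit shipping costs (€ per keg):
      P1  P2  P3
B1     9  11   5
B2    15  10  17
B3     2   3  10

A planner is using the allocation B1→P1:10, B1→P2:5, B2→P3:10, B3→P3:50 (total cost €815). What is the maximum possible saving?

Current plan cost = 10·9 + 5·11 + 10·17 + 50·10 = €815.
Optimal plan:
  B1->P3: 15 × €5 = €75
  B2->P3: 10 × €17 = €170
  B3->P1: 10 × €2 = €20
  B3->P2: 5 × €3 = €15
  B3->P3: 35 × €10 = €350
Optimal cost = €630.
Saving = 815 − 630 = €185.

185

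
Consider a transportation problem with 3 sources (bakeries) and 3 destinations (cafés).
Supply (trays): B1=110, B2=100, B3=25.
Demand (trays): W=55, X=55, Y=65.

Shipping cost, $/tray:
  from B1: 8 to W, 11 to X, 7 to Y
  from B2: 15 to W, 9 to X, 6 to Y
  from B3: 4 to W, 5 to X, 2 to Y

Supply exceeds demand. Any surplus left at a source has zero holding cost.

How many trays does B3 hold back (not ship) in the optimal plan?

Minimum-cost shipments:
  B1→W: 50 × $8 = $400
  B2→X: 55 × $9 = $495
  B2→Y: 45 × $6 = $270
  B3→W: 5 × $4 = $20
  B3→Y: 20 × $2 = $40
Total cost = $1225.
B3 ships 25 of its 25, leaving 0.

0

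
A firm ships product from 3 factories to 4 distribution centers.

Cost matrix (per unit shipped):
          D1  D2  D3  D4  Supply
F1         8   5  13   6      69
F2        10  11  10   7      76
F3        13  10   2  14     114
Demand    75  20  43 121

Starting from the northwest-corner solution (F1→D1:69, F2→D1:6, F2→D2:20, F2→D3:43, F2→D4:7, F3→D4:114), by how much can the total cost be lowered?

Current plan cost = 69·8 + 6·10 + 20·11 + 43·10 + 7·7 + 114·14 = 2907.
Optimal plan:
  F1->D1: 4 × 8 = 32
  F1->D2: 20 × 5 = 100
  F1->D4: 45 × 6 = 270
  F2->D4: 76 × 7 = 532
  F3->D1: 71 × 13 = 923
  F3->D3: 43 × 2 = 86
Optimal cost = 1943.
Saving = 2907 − 1943 = 964.

964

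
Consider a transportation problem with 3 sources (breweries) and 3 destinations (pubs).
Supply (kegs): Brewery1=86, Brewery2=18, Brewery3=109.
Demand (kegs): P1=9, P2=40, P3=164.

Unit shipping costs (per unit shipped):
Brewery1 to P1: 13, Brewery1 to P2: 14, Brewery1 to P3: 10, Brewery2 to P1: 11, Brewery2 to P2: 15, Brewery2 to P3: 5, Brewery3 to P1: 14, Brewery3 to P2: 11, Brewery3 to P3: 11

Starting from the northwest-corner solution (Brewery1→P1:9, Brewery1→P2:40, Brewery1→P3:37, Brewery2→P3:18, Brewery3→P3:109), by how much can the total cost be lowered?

160

Current plan cost = 9·13 + 40·14 + 37·10 + 18·5 + 109·11 = 2336.
Optimal plan:
  Brewery1 to P3: 86 × 10 = 860
  Brewery2 to P3: 18 × 5 = 90
  Brewery3 to P1: 9 × 14 = 126
  Brewery3 to P2: 40 × 11 = 440
  Brewery3 to P3: 60 × 11 = 660
Optimal cost = 2176.
Saving = 2336 − 2176 = 160.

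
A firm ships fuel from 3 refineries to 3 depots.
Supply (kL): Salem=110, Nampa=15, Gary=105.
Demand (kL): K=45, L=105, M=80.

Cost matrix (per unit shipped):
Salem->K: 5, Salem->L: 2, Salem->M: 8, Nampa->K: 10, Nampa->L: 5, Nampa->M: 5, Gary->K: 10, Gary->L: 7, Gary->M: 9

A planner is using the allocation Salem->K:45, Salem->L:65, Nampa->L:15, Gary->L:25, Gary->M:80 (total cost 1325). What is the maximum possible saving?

Current plan cost = 45·5 + 65·2 + 15·5 + 25·7 + 80·9 = 1325.
Optimal plan:
  Salem->K: 5 × 5 = 25
  Salem->L: 105 × 2 = 210
  Nampa->M: 15 × 5 = 75
  Gary->K: 40 × 10 = 400
  Gary->M: 65 × 9 = 585
Optimal cost = 1295.
Saving = 1325 − 1295 = 30.

30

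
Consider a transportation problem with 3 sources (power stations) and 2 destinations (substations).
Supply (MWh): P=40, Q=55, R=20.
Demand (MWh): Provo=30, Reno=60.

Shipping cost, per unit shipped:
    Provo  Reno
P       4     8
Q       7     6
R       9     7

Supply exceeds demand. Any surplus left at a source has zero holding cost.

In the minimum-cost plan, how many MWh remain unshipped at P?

10

Minimum-cost shipments:
  P->Provo: 30 × 4 = 120
  Q->Reno: 55 × 6 = 330
  R->Reno: 5 × 7 = 35
Total cost = 485.
P ships 30 of its 40, leaving 10.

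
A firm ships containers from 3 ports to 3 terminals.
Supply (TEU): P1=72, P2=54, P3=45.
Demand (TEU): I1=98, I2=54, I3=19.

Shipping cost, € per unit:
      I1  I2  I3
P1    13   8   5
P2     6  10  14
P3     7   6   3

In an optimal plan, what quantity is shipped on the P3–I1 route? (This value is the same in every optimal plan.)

Solving gives:
  P1 to I2: 54 TEU
  P1 to I3: 18 TEU
  P2 to I1: 54 TEU
  P3 to I1: 44 TEU
  P3 to I3: 1 TEU
Total cost = €1157.
So P3→I1 carries 44 TEU.

44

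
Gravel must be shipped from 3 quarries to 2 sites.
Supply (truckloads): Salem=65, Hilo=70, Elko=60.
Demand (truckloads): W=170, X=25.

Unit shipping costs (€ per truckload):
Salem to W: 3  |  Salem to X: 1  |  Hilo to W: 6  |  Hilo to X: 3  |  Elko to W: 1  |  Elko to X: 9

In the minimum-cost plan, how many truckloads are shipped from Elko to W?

60

Solving gives:
  Salem->W: 65 × €3 = €195
  Hilo->W: 45 × €6 = €270
  Hilo->X: 25 × €3 = €75
  Elko->W: 60 × €1 = €60
Total cost = €600.
So Elko→W carries 60 truckloads.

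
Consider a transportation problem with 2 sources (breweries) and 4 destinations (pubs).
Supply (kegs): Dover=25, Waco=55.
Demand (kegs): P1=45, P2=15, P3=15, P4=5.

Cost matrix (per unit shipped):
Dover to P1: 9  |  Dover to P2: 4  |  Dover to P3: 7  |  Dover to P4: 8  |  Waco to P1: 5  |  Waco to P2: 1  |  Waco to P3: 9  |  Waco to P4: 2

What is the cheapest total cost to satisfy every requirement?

385

One minimum-cost allocation:
  Dover->P2: 10 × 4 = 40
  Dover->P3: 15 × 7 = 105
  Waco->P1: 45 × 5 = 225
  Waco->P2: 5 × 1 = 5
  Waco->P4: 5 × 2 = 10
Total = 40 + 105 + 225 + 5 + 10 = 385.
(Supply check: Dover ships 25; Waco ships 55.)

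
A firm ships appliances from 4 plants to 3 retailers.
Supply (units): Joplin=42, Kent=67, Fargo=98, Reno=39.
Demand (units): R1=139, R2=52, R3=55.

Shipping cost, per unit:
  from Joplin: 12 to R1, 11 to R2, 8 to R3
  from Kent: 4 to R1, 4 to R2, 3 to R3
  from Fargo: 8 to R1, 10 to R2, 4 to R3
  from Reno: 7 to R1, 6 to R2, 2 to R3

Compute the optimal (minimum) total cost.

An optimal shipping plan:
  Joplin->R2: 42 × 11 = 462
  Kent->R1: 57 × 4 = 228
  Kent->R2: 10 × 4 = 40
  Fargo->R1: 82 × 8 = 656
  Fargo->R3: 16 × 4 = 64
  Reno->R3: 39 × 2 = 78
Total = 462 + 228 + 40 + 656 + 64 + 78 = 1528.

1528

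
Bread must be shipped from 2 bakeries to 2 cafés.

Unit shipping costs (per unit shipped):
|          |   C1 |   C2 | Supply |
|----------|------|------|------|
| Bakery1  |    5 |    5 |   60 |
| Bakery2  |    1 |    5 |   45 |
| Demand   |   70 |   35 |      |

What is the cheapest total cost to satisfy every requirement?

345

Optimal allocation:
  Bakery1–C1: 25 trays
  Bakery1–C2: 35 trays
  Bakery2–C1: 45 trays
Total cost = 345.
(Supply check: Bakery1 ships 60; Bakery2 ships 45.)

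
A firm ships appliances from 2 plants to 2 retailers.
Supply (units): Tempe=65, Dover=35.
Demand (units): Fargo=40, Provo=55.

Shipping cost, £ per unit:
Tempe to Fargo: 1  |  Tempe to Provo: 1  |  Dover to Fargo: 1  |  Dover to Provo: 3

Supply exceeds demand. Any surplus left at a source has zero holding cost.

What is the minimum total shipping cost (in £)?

Optimal allocation:
  Tempe->Fargo: 5 × £1 = £5
  Tempe->Provo: 55 × £1 = £55
  Dover->Fargo: 35 × £1 = £35
Total = 5 + 55 + 35 = £95.

95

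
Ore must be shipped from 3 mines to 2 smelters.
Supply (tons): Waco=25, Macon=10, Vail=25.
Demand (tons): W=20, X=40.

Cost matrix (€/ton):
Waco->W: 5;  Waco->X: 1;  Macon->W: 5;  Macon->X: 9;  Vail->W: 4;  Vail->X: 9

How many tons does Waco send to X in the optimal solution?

25

Optimal shipments:
  Waco→X: 25 tons
  Macon→X: 10 tons
  Vail→W: 20 tons
  Vail→X: 5 tons
Total cost = €240.
So Waco→X carries 25 tons.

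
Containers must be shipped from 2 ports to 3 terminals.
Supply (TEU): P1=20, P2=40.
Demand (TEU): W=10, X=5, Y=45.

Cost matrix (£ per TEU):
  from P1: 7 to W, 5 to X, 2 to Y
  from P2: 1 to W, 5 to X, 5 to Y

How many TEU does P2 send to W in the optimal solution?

Solving gives:
  P1→Y: 20 × £2 = £40
  P2→W: 10 × £1 = £10
  P2→X: 5 × £5 = £25
  P2→Y: 25 × £5 = £125
Total cost = £200.
So P2→W carries 10 TEU.

10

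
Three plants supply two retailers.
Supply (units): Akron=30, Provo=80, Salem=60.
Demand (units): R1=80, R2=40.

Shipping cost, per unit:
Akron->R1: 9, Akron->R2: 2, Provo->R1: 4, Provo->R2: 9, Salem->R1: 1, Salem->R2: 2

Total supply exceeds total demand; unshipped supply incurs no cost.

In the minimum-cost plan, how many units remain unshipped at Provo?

50

Minimum-cost shipments:
  Akron->R2: 30 × 2 = 60
  Provo->R1: 30 × 4 = 120
  Salem->R1: 50 × 1 = 50
  Salem->R2: 10 × 2 = 20
Total cost = 250.
Provo ships 30 of its 80, leaving 50.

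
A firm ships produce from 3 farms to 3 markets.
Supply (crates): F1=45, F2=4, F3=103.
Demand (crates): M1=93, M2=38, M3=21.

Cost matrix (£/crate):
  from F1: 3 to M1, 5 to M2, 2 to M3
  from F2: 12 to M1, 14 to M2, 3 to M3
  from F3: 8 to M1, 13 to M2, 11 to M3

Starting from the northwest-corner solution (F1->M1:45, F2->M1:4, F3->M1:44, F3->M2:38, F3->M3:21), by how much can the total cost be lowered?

Current plan cost = 45·3 + 4·12 + 44·8 + 38·13 + 21·11 = £1260.
Optimal plan:
  F1→M2: 28 × £5 = £140
  F1→M3: 17 × £2 = £34
  F2→M3: 4 × £3 = £12
  F3→M1: 93 × £8 = £744
  F3→M2: 10 × £13 = £130
Optimal cost = £1060.
Saving = 1260 − 1060 = £200.

200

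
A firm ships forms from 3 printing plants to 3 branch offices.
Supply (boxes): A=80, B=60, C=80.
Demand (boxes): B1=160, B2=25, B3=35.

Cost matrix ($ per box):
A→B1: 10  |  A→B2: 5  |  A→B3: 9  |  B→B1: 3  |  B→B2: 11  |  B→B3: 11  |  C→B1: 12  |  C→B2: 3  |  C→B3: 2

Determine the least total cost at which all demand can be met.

An optimal shipping plan:
  A–B1: 80 × $10 = $800
  B–B1: 60 × $3 = $180
  C–B1: 20 × $12 = $240
  C–B2: 25 × $3 = $75
  C–B3: 35 × $2 = $70
Total = 800 + 180 + 240 + 75 + 70 = $1365.

1365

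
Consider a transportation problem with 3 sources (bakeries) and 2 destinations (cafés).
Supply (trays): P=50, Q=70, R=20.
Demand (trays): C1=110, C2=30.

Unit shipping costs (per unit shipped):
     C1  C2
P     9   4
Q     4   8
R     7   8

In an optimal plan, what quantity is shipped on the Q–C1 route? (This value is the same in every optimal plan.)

Optimal shipments:
  P–C1: 20 trays
  P–C2: 30 trays
  Q–C1: 70 trays
  R–C1: 20 trays
Total cost = 720.
So Q→C1 carries 70 trays.

70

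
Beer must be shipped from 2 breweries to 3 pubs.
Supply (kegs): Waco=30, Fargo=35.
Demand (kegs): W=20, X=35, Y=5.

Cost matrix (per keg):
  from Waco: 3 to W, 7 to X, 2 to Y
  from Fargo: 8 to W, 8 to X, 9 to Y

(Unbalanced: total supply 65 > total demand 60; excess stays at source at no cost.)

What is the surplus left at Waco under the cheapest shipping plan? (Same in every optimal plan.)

0

An optimal plan:
  Waco→W: 20 × 3 = 60
  Waco→X: 5 × 7 = 35
  Waco→Y: 5 × 2 = 10
  Fargo→X: 30 × 8 = 240
Total cost = 345.
Waco ships 30 of its 30, leaving 0.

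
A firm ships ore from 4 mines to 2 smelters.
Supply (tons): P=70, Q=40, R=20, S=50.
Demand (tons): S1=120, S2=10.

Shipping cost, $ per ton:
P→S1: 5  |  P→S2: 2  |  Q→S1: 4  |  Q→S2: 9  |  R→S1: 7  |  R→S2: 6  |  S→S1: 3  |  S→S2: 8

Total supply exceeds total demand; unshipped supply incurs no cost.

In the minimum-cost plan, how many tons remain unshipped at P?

30

Minimum-cost shipments:
  P–S1: 30 tons
  P–S2: 10 tons
  Q–S1: 40 tons
  S–S1: 50 tons
Total cost = $480.
P ships 40 of its 70, leaving 30.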